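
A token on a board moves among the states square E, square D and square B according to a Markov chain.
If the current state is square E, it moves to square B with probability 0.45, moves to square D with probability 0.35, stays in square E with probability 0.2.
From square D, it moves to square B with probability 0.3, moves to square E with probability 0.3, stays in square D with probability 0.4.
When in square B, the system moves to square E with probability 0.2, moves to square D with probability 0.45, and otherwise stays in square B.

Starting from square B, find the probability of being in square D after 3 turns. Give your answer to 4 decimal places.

0.4051

Propagate the distribution vector 3 turns from square B.
After 0 turns: (0.0000, 0.0000, 1.0000)
After 1 turn: (0.2000, 0.4500, 0.3500)
After 2 turns: (0.2450, 0.4075, 0.3475)
After 3 turns: (0.2408, 0.4051, 0.3541)
P(in square D after 3 turns) = 0.4051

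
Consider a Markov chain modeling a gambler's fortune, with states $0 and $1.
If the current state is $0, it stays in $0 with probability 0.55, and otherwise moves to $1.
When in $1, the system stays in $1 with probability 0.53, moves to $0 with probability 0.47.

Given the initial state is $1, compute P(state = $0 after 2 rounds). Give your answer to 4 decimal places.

0.5076

Sum over the intermediate state after 1 round:
P = P($1→$0)·P($0→$0) + P($1→$1)·P($1→$0)
  = 0.47×0.55 + 0.53×0.47
  = 0.2585 + 0.2491 = 0.5076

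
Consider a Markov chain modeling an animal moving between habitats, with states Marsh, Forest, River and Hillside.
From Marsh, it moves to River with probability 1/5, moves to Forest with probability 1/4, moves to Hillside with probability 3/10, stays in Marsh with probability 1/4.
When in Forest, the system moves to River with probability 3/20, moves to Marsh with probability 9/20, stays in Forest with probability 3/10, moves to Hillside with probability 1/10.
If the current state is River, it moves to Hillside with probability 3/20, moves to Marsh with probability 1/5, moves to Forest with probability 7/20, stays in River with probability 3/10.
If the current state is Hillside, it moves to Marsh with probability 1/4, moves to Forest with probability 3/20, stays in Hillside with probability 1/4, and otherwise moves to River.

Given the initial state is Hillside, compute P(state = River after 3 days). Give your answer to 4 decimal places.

0.2439

Propagate the distribution vector 3 days from Hillside.
After 0 days: (0.0000, 0.0000, 0.0000, 1.0000)
After 1 day: (0.2500, 0.1500, 0.3500, 0.2500)
After 2 days: (0.2625, 0.2675, 0.2650, 0.2050)
After 3 days: (0.2903, 0.2694, 0.2439, 0.1965)
P(in River after 3 days) = 0.2439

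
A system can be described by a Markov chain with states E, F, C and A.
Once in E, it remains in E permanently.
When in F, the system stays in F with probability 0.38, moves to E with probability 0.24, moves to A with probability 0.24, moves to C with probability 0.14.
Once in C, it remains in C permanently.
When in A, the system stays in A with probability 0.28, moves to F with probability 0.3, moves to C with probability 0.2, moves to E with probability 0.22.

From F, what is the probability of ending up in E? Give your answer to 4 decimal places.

Let h(s) be the probability of absorption at E starting from transient state s. Then h(E) = 1 and h(C) = 0. By first-step analysis:
h(F) = 0.24·1 + 0.38·h(F) + 0.14·0 + 0.24·h(A)
h(A) = 0.22·1 + 0.3·h(F) + 0.2·0 + 0.28·h(A)
Solving: h(F) = 0.6026, h(A) = 0.5566.
Starting from F, the probability is 0.6026.

0.6026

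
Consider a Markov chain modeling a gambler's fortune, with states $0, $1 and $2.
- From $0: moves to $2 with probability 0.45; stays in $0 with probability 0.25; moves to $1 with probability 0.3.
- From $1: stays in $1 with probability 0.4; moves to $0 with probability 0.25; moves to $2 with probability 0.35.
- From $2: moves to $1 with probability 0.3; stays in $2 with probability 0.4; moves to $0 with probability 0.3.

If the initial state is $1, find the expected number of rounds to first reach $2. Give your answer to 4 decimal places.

2.6667

Let t(s) be the expected number of rounds to first reach $2 from state s, with t($2) = 0. Conditioning on the first round:
t($0) = 1 + 0.25·t($0) + 0.3·t($1)
t($1) = 1 + 0.25·t($0) + 0.4·t($1)
Solving: t($0) = 2.4000, t($1) = 2.6667.
Expected rounds from $1 to $2: 2.6667.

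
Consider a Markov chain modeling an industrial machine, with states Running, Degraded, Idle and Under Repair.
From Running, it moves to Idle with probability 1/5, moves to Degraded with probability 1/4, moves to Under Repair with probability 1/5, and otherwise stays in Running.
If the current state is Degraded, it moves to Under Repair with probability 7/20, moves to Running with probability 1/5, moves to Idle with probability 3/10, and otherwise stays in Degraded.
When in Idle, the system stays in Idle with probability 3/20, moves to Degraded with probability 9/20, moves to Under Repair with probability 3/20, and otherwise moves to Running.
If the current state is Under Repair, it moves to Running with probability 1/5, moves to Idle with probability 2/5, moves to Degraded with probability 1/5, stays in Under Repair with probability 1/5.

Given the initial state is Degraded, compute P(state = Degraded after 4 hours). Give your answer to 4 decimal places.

0.2632

Propagate the distribution vector 4 hours from Degraded.
After 0 hours: (0.0000, 1.0000, 0.0000, 0.0000)
After 1 hour: (0.2000, 0.1500, 0.3000, 0.3500)
After 2 hours: (0.2450, 0.2775, 0.2700, 0.2075)
After 3 hours: (0.2503, 0.2659, 0.2558, 0.2281)
After 4 hours: (0.2503, 0.2632, 0.2594, 0.2271)
P(in Degraded after 4 hours) = 0.2632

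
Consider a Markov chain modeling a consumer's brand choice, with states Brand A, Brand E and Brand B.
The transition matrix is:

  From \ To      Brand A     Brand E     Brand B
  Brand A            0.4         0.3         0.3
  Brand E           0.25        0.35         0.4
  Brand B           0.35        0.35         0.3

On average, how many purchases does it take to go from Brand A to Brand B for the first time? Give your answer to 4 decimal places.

Let t(s) be the expected number of purchases to first reach Brand B from state s, with t(Brand B) = 0. Conditioning on the first purchase:
t(Brand A) = 1 + 0.4·t(Brand A) + 0.3·t(Brand E)
t(Brand E) = 1 + 0.25·t(Brand A) + 0.35·t(Brand E)
Solving: t(Brand A) = 3.0159, t(Brand E) = 2.6984.
Expected purchases from Brand A to Brand B: 3.0159.

3.0159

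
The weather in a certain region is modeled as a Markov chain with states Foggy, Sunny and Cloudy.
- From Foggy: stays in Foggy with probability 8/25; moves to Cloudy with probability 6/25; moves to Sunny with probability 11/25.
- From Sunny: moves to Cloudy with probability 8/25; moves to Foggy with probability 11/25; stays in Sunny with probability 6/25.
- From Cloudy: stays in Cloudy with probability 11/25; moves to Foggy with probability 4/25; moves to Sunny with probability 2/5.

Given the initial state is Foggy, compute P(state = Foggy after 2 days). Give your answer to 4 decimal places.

0.3344

Sum over the intermediate state after 1 day:
P = P(Foggy→Foggy)·P(Foggy→Foggy) + P(Foggy→Sunny)·P(Sunny→Foggy) + P(Foggy→Cloudy)·P(Cloudy→Foggy)
  = 0.32×0.32 + 0.44×0.44 + 0.24×0.16
  = 0.1024 + 0.1936 + 0.0384 = 0.3344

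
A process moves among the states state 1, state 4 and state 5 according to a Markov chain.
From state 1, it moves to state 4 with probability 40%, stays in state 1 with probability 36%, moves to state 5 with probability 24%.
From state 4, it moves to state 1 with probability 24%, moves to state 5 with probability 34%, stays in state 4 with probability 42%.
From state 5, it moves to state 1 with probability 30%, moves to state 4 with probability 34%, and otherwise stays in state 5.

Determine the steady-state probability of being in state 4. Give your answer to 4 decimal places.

0.3888

Let the stationary distribution be π with π = πP and π_1 + π_2 + π_3 = 1.
π_1 = 0.36·π_1 + 0.24·π_2 + 0.3·π_3
π_2 = 0.4·π_1 + 0.42·π_2 + 0.34·π_3
Solving with the normalization constraint gives π = (0.2943, 0.3888, 0.3169).
So the stationary probability of state 4 is 0.3888.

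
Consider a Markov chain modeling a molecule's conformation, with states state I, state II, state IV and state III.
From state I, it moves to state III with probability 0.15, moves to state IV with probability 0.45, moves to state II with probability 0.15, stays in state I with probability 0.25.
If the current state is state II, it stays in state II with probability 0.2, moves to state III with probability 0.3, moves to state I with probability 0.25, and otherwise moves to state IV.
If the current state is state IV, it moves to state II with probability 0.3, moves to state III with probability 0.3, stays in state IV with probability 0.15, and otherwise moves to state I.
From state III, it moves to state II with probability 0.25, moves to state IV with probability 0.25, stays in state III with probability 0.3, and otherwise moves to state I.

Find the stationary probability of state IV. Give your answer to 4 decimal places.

Let the stationary distribution be π with π = πP and π_1 + π_2 + π_3 + π_4 = 1.
π_1 = 0.25·π_1 + 0.25·π_2 + 0.25·π_3 + 0.2·π_4
π_2 = 0.15·π_1 + 0.2·π_2 + 0.3·π_3 + 0.25·π_4
π_3 = 0.45·π_1 + 0.25·π_2 + 0.15·π_3 + 0.25·π_4
Solving with the normalization constraint gives π = (0.2368, 0.2284, 0.2703, 0.2645).
So the stationary probability of state IV is 0.2703.

0.2703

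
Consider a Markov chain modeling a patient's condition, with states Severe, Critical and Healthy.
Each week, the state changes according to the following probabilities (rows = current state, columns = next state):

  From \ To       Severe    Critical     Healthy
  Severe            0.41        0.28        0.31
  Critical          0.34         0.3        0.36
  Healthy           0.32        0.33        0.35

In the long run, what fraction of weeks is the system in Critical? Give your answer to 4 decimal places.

0.3030

Let the stationary distribution be π with π = πP and π_1 + π_2 + π_3 = 1.
π_1 = 0.41·π_1 + 0.34·π_2 + 0.32·π_3
π_2 = 0.28·π_1 + 0.3·π_2 + 0.33·π_3
Solving with the normalization constraint gives π = (0.3583, 0.3030, 0.3387).
So the stationary probability of Critical is 0.3030.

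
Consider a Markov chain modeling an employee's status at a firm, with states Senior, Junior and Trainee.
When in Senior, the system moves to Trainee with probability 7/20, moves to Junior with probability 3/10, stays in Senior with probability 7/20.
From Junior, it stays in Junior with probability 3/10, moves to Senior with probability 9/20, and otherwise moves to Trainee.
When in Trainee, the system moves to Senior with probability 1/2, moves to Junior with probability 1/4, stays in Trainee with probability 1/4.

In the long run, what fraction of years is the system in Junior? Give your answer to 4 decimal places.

Let the stationary distribution be π with π = πP and π_1 + π_2 + π_3 = 1.
π_1 = 0.35·π_1 + 0.45·π_2 + 0.5·π_3
π_2 = 0.3·π_1 + 0.3·π_2 + 0.25·π_3
Solving with the normalization constraint gives π = (0.4224, 0.2854, 0.2922).
So the stationary probability of Junior is 0.2854.

0.2854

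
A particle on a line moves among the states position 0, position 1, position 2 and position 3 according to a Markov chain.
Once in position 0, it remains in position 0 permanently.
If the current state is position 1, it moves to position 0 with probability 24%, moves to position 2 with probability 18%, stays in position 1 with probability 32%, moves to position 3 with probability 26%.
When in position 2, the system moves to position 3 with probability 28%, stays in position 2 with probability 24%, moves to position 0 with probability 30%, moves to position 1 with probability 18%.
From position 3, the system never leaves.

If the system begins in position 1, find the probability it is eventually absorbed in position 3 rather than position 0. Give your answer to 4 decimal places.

Let h(s) be the probability of absorption at position 3 starting from transient state s. Then h(position 3) = 1 and h(position 0) = 0. By first-step analysis:
h(position 1) = 0.24·0 + 0.32·h(position 1) + 0.18·h(position 2) + 0.26·1
h(position 2) = 0.3·0 + 0.18·h(position 1) + 0.24·h(position 2) + 0.28·1
Solving: h(position 1) = 0.5120, h(position 2) = 0.4897.
Starting from position 1, the probability is 0.5120.

0.5120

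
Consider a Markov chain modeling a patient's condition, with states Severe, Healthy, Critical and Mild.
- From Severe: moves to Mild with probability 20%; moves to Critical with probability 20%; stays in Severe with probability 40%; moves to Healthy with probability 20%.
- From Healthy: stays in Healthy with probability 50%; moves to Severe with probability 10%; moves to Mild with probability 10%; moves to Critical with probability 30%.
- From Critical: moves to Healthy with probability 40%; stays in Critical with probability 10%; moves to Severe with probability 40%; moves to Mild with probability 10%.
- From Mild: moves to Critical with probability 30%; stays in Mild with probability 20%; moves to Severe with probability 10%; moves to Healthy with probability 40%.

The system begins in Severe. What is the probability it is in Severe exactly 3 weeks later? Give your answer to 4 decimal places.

Propagate the distribution vector 3 weeks from Severe.
After 0 weeks: (1.0000, 0.0000, 0.0000, 0.0000)
After 1 week: (0.4000, 0.2000, 0.2000, 0.2000)
After 2 weeks: (0.2800, 0.3400, 0.2200, 0.1600)
After 3 weeks: (0.2500, 0.3780, 0.2280, 0.1440)
P(in Severe after 3 weeks) = 0.2500

0.2500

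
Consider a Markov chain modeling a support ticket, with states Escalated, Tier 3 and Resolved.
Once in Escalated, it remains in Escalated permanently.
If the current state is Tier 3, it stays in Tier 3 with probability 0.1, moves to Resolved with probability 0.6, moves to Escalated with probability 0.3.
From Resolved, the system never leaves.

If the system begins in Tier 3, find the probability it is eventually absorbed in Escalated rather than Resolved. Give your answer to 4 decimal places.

Let h(s) be the probability of absorption at Escalated starting from transient state s. Then h(Escalated) = 1 and h(Resolved) = 0. By first-step analysis:
h(Tier 3) = 0.3·1 + 0.1·h(Tier 3) + 0.6·0
Solving: h(Tier 3) = 0.3333.
Starting from Tier 3, the probability is 0.3333.

0.3333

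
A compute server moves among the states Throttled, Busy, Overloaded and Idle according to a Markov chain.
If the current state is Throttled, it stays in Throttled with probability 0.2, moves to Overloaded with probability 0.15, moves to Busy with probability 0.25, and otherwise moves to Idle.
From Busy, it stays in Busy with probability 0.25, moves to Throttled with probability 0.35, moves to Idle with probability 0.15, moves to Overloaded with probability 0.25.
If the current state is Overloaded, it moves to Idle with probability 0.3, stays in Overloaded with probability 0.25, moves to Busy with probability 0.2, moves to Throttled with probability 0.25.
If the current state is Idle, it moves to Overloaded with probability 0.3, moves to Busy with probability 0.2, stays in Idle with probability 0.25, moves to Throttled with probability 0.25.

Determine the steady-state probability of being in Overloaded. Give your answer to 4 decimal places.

Let the stationary distribution be π with π = πP and π_1 + π_2 + π_3 + π_4 = 1.
π_1 = 0.2·π_1 + 0.35·π_2 + 0.25·π_3 + 0.25·π_4
π_2 = 0.25·π_1 + 0.25·π_2 + 0.2·π_3 + 0.2·π_4
π_3 = 0.15·π_1 + 0.25·π_2 + 0.25·π_3 + 0.3·π_4
Solving with the normalization constraint gives π = (0.2594, 0.2242, 0.2380, 0.2784).
So the stationary probability of Overloaded is 0.2380.

0.2380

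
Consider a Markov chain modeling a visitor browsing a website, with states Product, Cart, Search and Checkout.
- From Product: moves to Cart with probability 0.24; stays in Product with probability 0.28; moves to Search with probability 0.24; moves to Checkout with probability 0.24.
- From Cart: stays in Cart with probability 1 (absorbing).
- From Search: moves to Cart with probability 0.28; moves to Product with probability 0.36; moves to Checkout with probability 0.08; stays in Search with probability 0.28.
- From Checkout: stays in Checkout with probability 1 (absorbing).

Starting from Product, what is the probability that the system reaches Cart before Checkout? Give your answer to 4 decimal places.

0.5556

Let h(s) be the probability of absorption at Cart starting from transient state s. Then h(Cart) = 1 and h(Checkout) = 0. By first-step analysis:
h(Product) = 0.28·h(Product) + 0.24·1 + 0.24·h(Search) + 0.24·0
h(Search) = 0.36·h(Product) + 0.28·1 + 0.28·h(Search) + 0.08·0
Solving: h(Product) = 0.5556, h(Search) = 0.6667.
Starting from Product, the probability is 0.5556.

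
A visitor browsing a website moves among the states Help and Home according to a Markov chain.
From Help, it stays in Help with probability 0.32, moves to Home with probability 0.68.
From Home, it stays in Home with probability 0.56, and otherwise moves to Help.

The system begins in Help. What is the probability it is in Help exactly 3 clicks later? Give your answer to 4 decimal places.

Propagate the distribution vector 3 clicks from Help.
After 0 clicks: (1.0000, 0.0000)
After 1 click: (0.3200, 0.6800)
After 2 clicks: (0.4016, 0.5984)
After 3 clicks: (0.3918, 0.6082)
P(in Help after 3 clicks) = 0.3918

0.3918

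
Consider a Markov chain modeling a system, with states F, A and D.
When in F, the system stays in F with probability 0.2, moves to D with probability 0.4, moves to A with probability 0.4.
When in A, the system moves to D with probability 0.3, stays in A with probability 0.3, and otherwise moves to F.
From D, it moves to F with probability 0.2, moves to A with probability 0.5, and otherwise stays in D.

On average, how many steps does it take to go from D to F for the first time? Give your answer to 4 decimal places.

3.5294

Let t(s) be the expected number of steps to first reach F from state s, with t(F) = 0. Conditioning on the first step:
t(A) = 1 + 0.3·t(A) + 0.3·t(D)
t(D) = 1 + 0.5·t(A) + 0.3·t(D)
Solving: t(A) = 2.9412, t(D) = 3.5294.
Expected steps from D to F: 3.5294.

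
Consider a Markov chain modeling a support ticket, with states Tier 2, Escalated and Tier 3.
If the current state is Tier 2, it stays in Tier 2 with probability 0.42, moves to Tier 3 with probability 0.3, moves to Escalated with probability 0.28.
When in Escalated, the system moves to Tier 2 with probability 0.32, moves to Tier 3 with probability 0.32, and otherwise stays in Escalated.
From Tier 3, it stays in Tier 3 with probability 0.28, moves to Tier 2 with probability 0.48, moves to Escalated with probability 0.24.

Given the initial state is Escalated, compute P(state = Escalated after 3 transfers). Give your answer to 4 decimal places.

0.2916

Propagate the distribution vector 3 transfers from Escalated.
After 0 transfers: (0.0000, 1.0000, 0.0000)
After 1 transfer: (0.3200, 0.3600, 0.3200)
After 2 transfers: (0.4032, 0.2960, 0.3008)
After 3 transfers: (0.4084, 0.2916, 0.2999)
P(in Escalated after 3 transfers) = 0.2916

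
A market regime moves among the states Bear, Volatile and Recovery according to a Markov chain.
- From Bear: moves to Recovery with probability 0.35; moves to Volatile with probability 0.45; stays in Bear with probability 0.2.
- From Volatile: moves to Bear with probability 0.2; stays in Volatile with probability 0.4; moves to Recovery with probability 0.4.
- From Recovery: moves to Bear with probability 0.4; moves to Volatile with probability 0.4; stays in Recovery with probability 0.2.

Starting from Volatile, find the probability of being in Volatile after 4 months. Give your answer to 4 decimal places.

0.4131

Propagate the distribution vector 4 months from Volatile.
After 0 months: (0.0000, 1.0000, 0.0000)
After 1 month: (0.2000, 0.4000, 0.4000)
After 2 months: (0.2800, 0.4100, 0.3100)
After 3 months: (0.2620, 0.4140, 0.3240)
After 4 months: (0.2648, 0.4131, 0.3221)
P(in Volatile after 4 months) = 0.4131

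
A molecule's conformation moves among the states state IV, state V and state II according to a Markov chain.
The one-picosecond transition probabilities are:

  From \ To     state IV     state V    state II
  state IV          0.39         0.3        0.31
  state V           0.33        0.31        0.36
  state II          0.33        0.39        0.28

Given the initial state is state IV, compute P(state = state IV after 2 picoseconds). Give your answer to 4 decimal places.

Sum over the intermediate state after 1 picosecond:
P = P(state IV→state IV)·P(state IV→state IV) + P(state IV→state V)·P(state V→state IV) + P(state IV→state II)·P(state II→state IV)
  = 0.39×0.39 + 0.3×0.33 + 0.31×0.33
  = 0.1521 + 0.0990 + 0.1023 = 0.3534

0.3534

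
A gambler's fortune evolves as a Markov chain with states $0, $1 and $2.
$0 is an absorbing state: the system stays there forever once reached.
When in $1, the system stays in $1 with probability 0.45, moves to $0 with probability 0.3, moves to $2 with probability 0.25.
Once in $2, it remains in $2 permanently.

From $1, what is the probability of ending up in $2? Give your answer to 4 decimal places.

Let h(s) be the probability of absorption at $2 starting from transient state s. Then h($2) = 1 and h($0) = 0. By first-step analysis:
h($1) = 0.3·0 + 0.45·h($1) + 0.25·1
Solving: h($1) = 0.4545.
Starting from $1, the probability is 0.4545.

0.4545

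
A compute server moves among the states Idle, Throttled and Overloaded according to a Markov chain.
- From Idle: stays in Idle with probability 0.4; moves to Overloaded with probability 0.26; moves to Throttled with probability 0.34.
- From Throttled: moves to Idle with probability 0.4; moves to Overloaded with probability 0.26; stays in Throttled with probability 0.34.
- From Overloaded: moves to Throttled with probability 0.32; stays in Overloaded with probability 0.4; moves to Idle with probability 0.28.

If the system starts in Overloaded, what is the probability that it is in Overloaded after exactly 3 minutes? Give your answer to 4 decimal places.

0.3042

Propagate the distribution vector 3 minutes from Overloaded.
After 0 minutes: (0.0000, 0.0000, 1.0000)
After 1 minute: (0.2800, 0.3200, 0.4000)
After 2 minutes: (0.3520, 0.3320, 0.3160)
After 3 minutes: (0.3621, 0.3337, 0.3042)
P(in Overloaded after 3 minutes) = 0.3042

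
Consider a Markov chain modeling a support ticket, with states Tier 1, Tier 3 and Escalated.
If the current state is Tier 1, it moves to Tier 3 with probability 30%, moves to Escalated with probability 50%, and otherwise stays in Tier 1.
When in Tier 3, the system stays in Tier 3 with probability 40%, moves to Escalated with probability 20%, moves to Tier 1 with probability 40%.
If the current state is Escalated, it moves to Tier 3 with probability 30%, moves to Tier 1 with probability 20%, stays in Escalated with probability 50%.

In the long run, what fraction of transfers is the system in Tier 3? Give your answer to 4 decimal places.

0.3333

Let the stationary distribution be π with π = πP and π_1 + π_2 + π_3 = 1.
π_1 = 0.2·π_1 + 0.4·π_2 + 0.2·π_3
π_2 = 0.3·π_1 + 0.4·π_2 + 0.3·π_3
Solving with the normalization constraint gives π = (0.2667, 0.3333, 0.4000).
So the stationary probability of Tier 3 is 0.3333.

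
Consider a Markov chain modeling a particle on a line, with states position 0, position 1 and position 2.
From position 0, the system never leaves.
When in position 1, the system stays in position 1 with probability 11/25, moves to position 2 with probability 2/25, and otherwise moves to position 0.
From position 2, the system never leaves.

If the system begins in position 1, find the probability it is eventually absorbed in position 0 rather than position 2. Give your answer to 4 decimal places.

Let h(s) be the probability of absorption at position 0 starting from transient state s. Then h(position 0) = 1 and h(position 2) = 0. By first-step analysis:
h(position 1) = 0.48·1 + 0.44·h(position 1) + 0.08·0
Solving: h(position 1) = 0.8571.
Starting from position 1, the probability is 0.8571.

0.8571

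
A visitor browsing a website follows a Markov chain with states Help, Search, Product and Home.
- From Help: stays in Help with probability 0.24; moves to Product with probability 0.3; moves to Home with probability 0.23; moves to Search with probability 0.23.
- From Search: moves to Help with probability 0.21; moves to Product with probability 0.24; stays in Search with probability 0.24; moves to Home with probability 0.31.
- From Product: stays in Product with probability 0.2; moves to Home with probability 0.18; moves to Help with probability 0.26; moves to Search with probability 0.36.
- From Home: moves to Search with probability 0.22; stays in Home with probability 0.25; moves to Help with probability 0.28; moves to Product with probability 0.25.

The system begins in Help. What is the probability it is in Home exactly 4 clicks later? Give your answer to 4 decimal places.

0.2435

Propagate the distribution vector 4 clicks from Help.
After 0 clicks: (1.0000, 0.0000, 0.0000, 0.0000)
After 1 click: (0.2400, 0.2300, 0.3000, 0.2300)
After 2 clicks: (0.2483, 0.2690, 0.2447, 0.2380)
After 3 clicks: (0.2463, 0.2621, 0.2475, 0.2440)
After 4 clicks: (0.2468, 0.2624, 0.2473, 0.2435)
P(in Home after 4 clicks) = 0.2435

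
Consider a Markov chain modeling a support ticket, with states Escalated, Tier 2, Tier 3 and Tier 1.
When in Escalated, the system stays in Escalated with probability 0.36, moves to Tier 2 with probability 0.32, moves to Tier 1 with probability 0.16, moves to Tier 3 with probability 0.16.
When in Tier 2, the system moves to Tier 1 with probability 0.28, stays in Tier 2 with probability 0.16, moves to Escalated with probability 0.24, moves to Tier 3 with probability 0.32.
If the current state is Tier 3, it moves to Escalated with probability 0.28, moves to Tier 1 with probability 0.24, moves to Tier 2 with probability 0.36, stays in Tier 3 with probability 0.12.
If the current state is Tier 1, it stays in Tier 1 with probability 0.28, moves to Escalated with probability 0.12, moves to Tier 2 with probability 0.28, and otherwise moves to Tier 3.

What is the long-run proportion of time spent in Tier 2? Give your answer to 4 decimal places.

0.2756

Let the stationary distribution be π with π = πP and π_1 + π_2 + π_3 + π_4 = 1.
π_1 = 0.36·π_1 + 0.24·π_2 + 0.28·π_3 + 0.12·π_4
π_2 = 0.32·π_1 + 0.16·π_2 + 0.36·π_3 + 0.28·π_4
π_3 = 0.16·π_1 + 0.32·π_2 + 0.12·π_3 + 0.32·π_4
Solving with the normalization constraint gives π = (0.2505, 0.2756, 0.2333, 0.2406).
So the stationary probability of Tier 2 is 0.2756.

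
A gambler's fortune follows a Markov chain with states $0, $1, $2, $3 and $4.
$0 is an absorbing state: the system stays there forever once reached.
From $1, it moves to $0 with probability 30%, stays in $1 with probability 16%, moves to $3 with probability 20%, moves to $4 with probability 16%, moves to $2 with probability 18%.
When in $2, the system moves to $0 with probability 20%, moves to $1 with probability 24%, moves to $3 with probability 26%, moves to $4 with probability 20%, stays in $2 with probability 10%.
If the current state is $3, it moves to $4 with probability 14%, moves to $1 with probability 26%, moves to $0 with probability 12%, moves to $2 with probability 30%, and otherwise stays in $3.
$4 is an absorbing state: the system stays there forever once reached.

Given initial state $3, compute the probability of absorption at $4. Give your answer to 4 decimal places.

0.4679

Let h(s) be the probability of absorption at $4 starting from transient state s. Then h($4) = 1 and h($0) = 0. By first-step analysis:
h($1) = 0.3·0 + 0.16·h($1) + 0.18·h($2) + 0.2·h($3) + 0.16·1
h($2) = 0.2·0 + 0.24·h($1) + 0.1·h($2) + 0.26·h($3) + 0.2·1
h($3) = 0.12·0 + 0.26·h($1) + 0.3·h($2) + 0.18·h($3) + 0.14·1
Solving: h($1) = 0.4014, h($2) = 0.4644, h($3) = 0.4679.
Starting from $3, the probability is 0.4679.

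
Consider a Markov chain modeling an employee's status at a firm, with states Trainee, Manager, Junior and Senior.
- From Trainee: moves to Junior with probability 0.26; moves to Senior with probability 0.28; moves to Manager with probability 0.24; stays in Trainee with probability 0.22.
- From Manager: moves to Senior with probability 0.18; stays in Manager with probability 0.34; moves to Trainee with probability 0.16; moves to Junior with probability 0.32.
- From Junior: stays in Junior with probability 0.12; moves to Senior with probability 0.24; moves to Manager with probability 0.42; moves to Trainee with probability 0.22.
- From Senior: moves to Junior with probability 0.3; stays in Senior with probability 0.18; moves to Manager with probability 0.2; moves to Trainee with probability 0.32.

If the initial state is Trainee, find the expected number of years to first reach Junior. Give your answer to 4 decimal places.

3.5133

Let t(s) be the expected number of years to first reach Junior from state s, with t(Junior) = 0. Conditioning on the first year:
t(Trainee) = 1 + 0.22·t(Trainee) + 0.24·t(Manager) + 0.28·t(Senior)
t(Manager) = 1 + 0.16·t(Trainee) + 0.34·t(Manager) + 0.18·t(Senior)
t(Senior) = 1 + 0.32·t(Trainee) + 0.2·t(Manager) + 0.18·t(Senior)
Solving: t(Trainee) = 3.5133, t(Manager) = 3.2924, t(Senior) = 3.3936.
Expected years from Trainee to Junior: 3.5133.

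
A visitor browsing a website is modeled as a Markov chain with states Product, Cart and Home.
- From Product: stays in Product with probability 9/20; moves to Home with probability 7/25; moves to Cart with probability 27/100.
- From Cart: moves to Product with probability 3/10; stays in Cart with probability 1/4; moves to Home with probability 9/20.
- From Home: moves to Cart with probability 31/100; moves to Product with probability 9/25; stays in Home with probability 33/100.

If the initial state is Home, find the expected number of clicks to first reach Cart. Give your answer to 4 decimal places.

3.3993

Let t(s) be the expected number of clicks to first reach Cart from state s, with t(Cart) = 0. Conditioning on the first click:
t(Product) = 1 + 0.45·t(Product) + 0.28·t(Home)
t(Home) = 1 + 0.36·t(Product) + 0.33·t(Home)
Solving: t(Product) = 3.5487, t(Home) = 3.3993.
Expected clicks from Home to Cart: 3.3993.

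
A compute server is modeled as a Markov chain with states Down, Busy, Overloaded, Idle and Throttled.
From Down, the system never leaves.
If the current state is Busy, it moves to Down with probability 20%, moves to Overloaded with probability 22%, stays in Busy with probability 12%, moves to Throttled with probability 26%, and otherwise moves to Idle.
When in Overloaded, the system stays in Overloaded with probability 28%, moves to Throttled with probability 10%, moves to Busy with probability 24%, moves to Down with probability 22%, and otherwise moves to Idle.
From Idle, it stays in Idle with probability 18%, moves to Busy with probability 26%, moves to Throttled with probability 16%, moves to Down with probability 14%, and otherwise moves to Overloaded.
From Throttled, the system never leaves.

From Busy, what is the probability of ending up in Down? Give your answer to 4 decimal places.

0.4887

Let h(s) be the probability of absorption at Down starting from transient state s. Then h(Down) = 1 and h(Throttled) = 0. By first-step analysis:
h(Busy) = 0.2·1 + 0.12·h(Busy) + 0.22·h(Overloaded) + 0.2·h(Idle) + 0.26·0
h(Overloaded) = 0.22·1 + 0.24·h(Busy) + 0.28·h(Overloaded) + 0.16·h(Idle) + 0.1·0
h(Idle) = 0.14·1 + 0.26·h(Busy) + 0.26·h(Overloaded) + 0.18·h(Idle) + 0.16·0
Solving: h(Busy) = 0.4887, h(Overloaded) = 0.5818, h(Idle) = 0.5102.
Starting from Busy, the probability is 0.4887.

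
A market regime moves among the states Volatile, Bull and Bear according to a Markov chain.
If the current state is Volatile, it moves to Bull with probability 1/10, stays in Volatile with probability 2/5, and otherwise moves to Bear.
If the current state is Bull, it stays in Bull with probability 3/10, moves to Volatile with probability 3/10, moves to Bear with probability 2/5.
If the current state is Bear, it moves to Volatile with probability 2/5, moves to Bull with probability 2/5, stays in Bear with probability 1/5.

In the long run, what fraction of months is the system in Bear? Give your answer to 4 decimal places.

0.3645

Let the stationary distribution be π with π = πP and π_1 + π_2 + π_3 = 1.
π_1 = 0.4·π_1 + 0.3·π_2 + 0.4·π_3
π_2 = 0.1·π_1 + 0.3·π_2 + 0.4·π_3
Solving with the normalization constraint gives π = (0.3738, 0.2617, 0.3645).
So the stationary probability of Bear is 0.3645.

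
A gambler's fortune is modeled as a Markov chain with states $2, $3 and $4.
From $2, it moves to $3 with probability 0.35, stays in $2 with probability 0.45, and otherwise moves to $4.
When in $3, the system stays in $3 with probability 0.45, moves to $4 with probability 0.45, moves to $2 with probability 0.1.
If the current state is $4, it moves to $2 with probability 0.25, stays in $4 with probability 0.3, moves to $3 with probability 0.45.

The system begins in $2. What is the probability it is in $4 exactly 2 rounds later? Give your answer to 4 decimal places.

0.3075

Sum over the intermediate state after 1 round:
P = P($2→$2)·P($2→$4) + P($2→$3)·P($3→$4) + P($2→$4)·P($4→$4)
  = 0.45×0.2 + 0.35×0.45 + 0.2×0.3
  = 0.0900 + 0.1575 + 0.0600 = 0.3075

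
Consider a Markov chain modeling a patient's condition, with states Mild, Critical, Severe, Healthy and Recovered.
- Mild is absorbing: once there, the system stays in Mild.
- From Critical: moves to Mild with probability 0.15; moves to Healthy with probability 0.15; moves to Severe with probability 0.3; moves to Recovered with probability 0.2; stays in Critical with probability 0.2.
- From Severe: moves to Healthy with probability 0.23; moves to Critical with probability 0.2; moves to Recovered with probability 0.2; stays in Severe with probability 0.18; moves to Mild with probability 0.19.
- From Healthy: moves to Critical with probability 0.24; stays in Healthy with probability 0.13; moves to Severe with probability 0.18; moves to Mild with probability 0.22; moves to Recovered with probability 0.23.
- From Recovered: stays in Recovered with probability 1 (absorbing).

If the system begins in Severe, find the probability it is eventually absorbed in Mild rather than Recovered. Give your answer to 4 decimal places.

0.4767

Let h(s) be the probability of absorption at Mild starting from transient state s. Then h(Mild) = 1 and h(Recovered) = 0. By first-step analysis:
h(Critical) = 0.15·1 + 0.2·h(Critical) + 0.3·h(Severe) + 0.15·h(Healthy) + 0.2·0
h(Severe) = 0.19·1 + 0.2·h(Critical) + 0.18·h(Severe) + 0.23·h(Healthy) + 0.2·0
h(Healthy) = 0.22·1 + 0.24·h(Critical) + 0.18·h(Severe) + 0.13·h(Healthy) + 0.23·0
Solving: h(Critical) = 0.4558, h(Severe) = 0.4767, h(Healthy) = 0.4772.
Starting from Severe, the probability is 0.4767.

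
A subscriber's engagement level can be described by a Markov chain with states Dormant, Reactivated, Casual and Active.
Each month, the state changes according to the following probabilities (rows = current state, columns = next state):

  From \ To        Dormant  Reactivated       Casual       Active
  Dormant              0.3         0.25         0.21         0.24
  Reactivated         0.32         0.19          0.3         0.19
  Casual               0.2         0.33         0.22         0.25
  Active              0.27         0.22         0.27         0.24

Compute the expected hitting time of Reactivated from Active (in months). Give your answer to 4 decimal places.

3.9297

Let t(s) be the expected number of months to first reach Reactivated from state s, with t(Reactivated) = 0. Conditioning on the first month:
t(Dormant) = 1 + 0.3·t(Dormant) + 0.21·t(Casual) + 0.24·t(Active)
t(Casual) = 1 + 0.2·t(Dormant) + 0.22·t(Casual) + 0.25·t(Active)
t(Active) = 1 + 0.27·t(Dormant) + 0.27·t(Casual) + 0.24·t(Active)
Solving: t(Dormant) = 3.8332, t(Casual) = 3.5245, t(Active) = 3.9297.
Expected months from Active to Reactivated: 3.9297.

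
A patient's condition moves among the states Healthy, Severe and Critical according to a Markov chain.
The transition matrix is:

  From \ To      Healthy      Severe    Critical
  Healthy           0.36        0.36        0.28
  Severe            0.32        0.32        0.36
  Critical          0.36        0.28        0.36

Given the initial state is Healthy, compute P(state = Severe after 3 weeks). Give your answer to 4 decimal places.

Propagate the distribution vector 3 weeks from Healthy.
After 0 weeks: (1.0000, 0.0000, 0.0000)
After 1 week: (0.3600, 0.3600, 0.2800)
After 2 weeks: (0.3456, 0.3232, 0.3312)
After 3 weeks: (0.3471, 0.3206, 0.3324)
P(in Severe after 3 weeks) = 0.3206

0.3206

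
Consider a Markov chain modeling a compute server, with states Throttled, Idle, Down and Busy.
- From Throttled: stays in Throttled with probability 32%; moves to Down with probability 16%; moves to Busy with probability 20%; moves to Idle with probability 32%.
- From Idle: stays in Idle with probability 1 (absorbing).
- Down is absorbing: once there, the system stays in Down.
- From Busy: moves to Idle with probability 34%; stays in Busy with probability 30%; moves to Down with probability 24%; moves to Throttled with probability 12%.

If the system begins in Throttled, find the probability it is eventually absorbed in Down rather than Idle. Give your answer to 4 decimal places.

0.3540

Let h(s) be the probability of absorption at Down starting from transient state s. Then h(Down) = 1 and h(Idle) = 0. By first-step analysis:
h(Throttled) = 0.32·h(Throttled) + 0.32·0 + 0.16·1 + 0.2·h(Busy)
h(Busy) = 0.12·h(Throttled) + 0.34·0 + 0.24·1 + 0.3·h(Busy)
Solving: h(Throttled) = 0.3540, h(Busy) = 0.4035.
Starting from Throttled, the probability is 0.3540.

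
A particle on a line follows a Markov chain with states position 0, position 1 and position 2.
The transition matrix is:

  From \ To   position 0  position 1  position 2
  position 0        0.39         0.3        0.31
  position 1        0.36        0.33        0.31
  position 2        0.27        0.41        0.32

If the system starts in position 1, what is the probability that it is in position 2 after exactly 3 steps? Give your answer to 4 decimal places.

Propagate the distribution vector 3 steps from position 1.
After 0 steps: (0.0000, 1.0000, 0.0000)
After 1 step: (0.3600, 0.3300, 0.3100)
After 2 steps: (0.3429, 0.3440, 0.3131)
After 3 steps: (0.3421, 0.3448, 0.3131)
P(in position 2 after 3 steps) = 0.3131

0.3131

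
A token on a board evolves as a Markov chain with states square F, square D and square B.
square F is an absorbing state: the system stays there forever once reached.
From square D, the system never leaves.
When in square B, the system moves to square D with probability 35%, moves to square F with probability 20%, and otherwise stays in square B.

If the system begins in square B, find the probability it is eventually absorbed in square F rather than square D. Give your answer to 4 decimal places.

0.3636

Let h(s) be the probability of absorption at square F starting from transient state s. Then h(square F) = 1 and h(square D) = 0. By first-step analysis:
h(square B) = 0.2·1 + 0.35·0 + 0.45·h(square B)
Solving: h(square B) = 0.3636.
Starting from square B, the probability is 0.3636.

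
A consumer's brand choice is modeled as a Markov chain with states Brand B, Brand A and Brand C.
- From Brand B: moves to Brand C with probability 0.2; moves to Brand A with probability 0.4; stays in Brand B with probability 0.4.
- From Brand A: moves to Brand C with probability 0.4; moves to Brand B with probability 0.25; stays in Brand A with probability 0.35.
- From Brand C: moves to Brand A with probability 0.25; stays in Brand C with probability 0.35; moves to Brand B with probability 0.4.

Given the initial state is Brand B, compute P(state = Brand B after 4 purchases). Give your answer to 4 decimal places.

Propagate the distribution vector 4 purchases from Brand B.
After 0 purchases: (1.0000, 0.0000, 0.0000)
After 1 purchase: (0.4000, 0.4000, 0.2000)
After 2 purchases: (0.3400, 0.3500, 0.3100)
After 3 purchases: (0.3475, 0.3360, 0.3165)
After 4 purchases: (0.3496, 0.3357, 0.3147)
P(in Brand B after 4 purchases) = 0.3496

0.3496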